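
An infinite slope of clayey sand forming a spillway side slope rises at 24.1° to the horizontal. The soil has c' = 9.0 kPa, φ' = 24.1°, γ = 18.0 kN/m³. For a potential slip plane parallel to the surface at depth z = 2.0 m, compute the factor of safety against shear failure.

FS = 1.67

For an infinite slope with a slip plane parallel to the surface (no pore pressure): FS = [c' + γz cos²β tanφ'] / [γz sinβ cosβ].
γz = 18.0·2.0 = 36.00 kN/m²
Numerator = 9.0 + 36.00·cos²24.1°·tan24.1° = 9.0 + 36.00·0.8333·0.4473 = 22.419 kPa
Denominator = 36.00·sin24.1°·cos24.1° = 36.00·0.4083·0.9128 = 13.419 kPa
FS = 22.419 / 13.419 = 1.671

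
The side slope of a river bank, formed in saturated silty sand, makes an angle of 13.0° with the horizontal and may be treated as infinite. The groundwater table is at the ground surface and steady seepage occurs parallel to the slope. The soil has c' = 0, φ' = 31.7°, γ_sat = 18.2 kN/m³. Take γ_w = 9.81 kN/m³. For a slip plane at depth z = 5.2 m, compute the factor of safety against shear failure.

FS = 1.23

With seepage parallel to the slope and the water table at the surface, the effective normal stress on the slip plane uses the buoyant unit weight γ' = γ_sat − γ_w while the driving shear stress uses γ_sat:
FS = [c' + γ' z cos²β tanφ'] / [γ_sat z sinβ cosβ]
(For c' = 0 this reduces to FS = (γ'/γ_sat)·tanφ'/tanβ.)
γ' = 18.2 − 9.81 = 8.39 kN/m³
Numerator = 0.0 + 8.39·5.2·cos²13.0°·tan31.7° = 0.0 + 8.39·5.2·0.9494·0.6176 = 25.582 kPa
Denominator = 18.2·5.2·sin13.0°·cos13.0° = 18.2·5.2·0.2250·0.9744 = 20.744 kPa
FS = 25.582 / 20.744 = 1.233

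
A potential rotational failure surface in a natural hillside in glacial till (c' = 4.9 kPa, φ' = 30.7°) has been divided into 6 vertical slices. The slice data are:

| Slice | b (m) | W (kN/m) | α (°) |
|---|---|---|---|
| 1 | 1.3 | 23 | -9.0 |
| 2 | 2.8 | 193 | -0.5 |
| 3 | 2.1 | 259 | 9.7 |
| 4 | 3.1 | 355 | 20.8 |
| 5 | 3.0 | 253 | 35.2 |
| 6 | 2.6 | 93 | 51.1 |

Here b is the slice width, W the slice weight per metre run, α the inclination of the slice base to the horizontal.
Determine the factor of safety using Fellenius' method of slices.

FS = 1.88

Ordinary method of slices: FS = Σ[c'·Δl_i + (W_i cosα_i)·tanφ'] / Σ W_i sinα_i, with Δl_i = b_i / cosα_i.
Slice 1: Δl = 1.3/cos(-9.0°) = 1.316 m; N'_1 = 23·cos(-9.0°) = 22.7; c'Δl = 6.45; W sinα = -3.6
Slice 2: Δl = 2.8/cos(-0.5°) = 2.800 m; N'_2 = 193·cos(-0.5°) = 193.0; c'Δl = 13.72; W sinα = -1.7
Slice 3: Δl = 2.1/cos9.7° = 2.130 m; N'_3 = 259·cos9.7° = 255.3; c'Δl = 10.44; W sinα = 43.6
Slice 4: Δl = 3.1/cos20.8° = 3.316 m; N'_4 = 355·cos20.8° = 331.9; c'Δl = 16.25; W sinα = 126.1
Slice 5: Δl = 3.0/cos35.2° = 3.671 m; N'_5 = 253·cos35.2° = 206.7; c'Δl = 17.99; W sinα = 145.8
Slice 6: Δl = 2.6/cos51.1° = 4.140 m; N'_6 = 93·cos51.1° = 58.4; c'Δl = 20.29; W sinα = 72.4
Σc'Δl = 85.1 kN/m; ΣN' = 1068.0 kN/m; ΣW sinα = 382.6 kN/m
Resisting = 85.1 + 1068.0·tan30.7° = 85.1 + 634.1 = 719.3 kN/m
FS = 719.3 / 382.6 = 1.880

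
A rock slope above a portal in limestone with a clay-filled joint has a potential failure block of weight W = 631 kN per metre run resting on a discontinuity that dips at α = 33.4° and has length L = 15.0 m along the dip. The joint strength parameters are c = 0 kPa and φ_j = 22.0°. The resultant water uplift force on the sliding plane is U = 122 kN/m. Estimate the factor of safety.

Resolving the block weight along and normal to the plane and applying the Mohr–Coulomb strength on the joint:
N' = W cosα − U = 631·cos33.4° − 122 = 404.8 kN/m
Driving force T = W sinα = 631·sin33.4° = 347.4 kN/m
Resisting force R = c·L + N'·tanφ_j = 0·15.0 + 404.8·tan22.0° = 0.0 + 163.5 = 163.5 kN/m
FS = R / T = 163.5 / 347.4 = 0.471

FS = 0.47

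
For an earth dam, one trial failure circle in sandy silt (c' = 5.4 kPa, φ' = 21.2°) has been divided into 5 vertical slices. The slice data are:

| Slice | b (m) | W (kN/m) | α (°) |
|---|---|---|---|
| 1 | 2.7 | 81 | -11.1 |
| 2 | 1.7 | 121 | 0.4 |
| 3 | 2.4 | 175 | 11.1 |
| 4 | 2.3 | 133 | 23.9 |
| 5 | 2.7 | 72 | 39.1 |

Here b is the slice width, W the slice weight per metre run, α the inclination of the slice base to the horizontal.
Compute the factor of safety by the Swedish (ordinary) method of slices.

Ordinary method of slices: FS = Σ[c'·Δl_i + (W_i cosα_i)·tanφ'] / Σ W_i sinα_i, with Δl_i = b_i / cosα_i.
Slice 1: Δl = 2.7/cos(-11.1°) = 2.751 m; N'_1 = 81·cos(-11.1°) = 79.5; c'Δl = 14.86; W sinα = -15.6
Slice 2: Δl = 1.7/cos0.4° = 1.700 m; N'_2 = 121·cos0.4° = 121.0; c'Δl = 9.18; W sinα = 0.8
Slice 3: Δl = 2.4/cos11.1° = 2.446 m; N'_3 = 175·cos11.1° = 171.7; c'Δl = 13.21; W sinα = 33.7
Slice 4: Δl = 2.3/cos23.9° = 2.516 m; N'_4 = 133·cos23.9° = 121.6; c'Δl = 13.58; W sinα = 53.9
Slice 5: Δl = 2.7/cos39.1° = 3.479 m; N'_5 = 72·cos39.1° = 55.9; c'Δl = 18.79; W sinα = 45.4
Σc'Δl = 69.6 kN/m; ΣN' = 549.7 kN/m; ΣW sinα = 118.2 kN/m
Resisting = 69.6 + 549.7·tan21.2° = 69.6 + 213.2 = 282.8 kN/m
FS = 282.8 / 118.2 = 2.392

FS = 2.39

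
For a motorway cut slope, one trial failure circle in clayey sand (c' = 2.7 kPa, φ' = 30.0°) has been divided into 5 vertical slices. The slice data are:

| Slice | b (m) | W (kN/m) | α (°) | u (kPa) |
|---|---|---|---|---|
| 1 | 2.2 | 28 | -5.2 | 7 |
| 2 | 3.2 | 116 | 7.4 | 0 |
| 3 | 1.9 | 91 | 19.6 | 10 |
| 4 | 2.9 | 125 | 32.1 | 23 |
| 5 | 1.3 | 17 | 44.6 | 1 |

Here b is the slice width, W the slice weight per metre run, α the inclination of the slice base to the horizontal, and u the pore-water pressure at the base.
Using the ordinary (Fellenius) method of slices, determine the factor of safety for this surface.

FS = 1.38

Ordinary method of slices: FS = Σ[c'·Δl_i + (W_i cosα_i − u_i·Δl_i)·tanφ'] / Σ W_i sinα_i, with Δl_i = b_i / cosα_i.
Slice 1: Δl = 2.2/cos(-5.2°) = 2.209 m; N'_1 = 28·cos(-5.2°) − 7·2.209 = 12.4; c'Δl = 5.96; W sinα = -2.5
Slice 2: Δl = 3.2/cos7.4° = 3.227 m; N'_2 = 116·cos7.4° − 0·3.227 = 115.0; c'Δl = 8.71; W sinα = 14.9
Slice 3: Δl = 1.9/cos19.6° = 2.017 m; N'_3 = 91·cos19.6° − 10·2.017 = 65.6; c'Δl = 5.45; W sinα = 30.5
Slice 4: Δl = 2.9/cos32.1° = 3.423 m; N'_4 = 125·cos32.1° − 23·3.423 = 27.2; c'Δl = 9.24; W sinα = 66.4
Slice 5: Δl = 1.3/cos44.6° = 1.826 m; N'_5 = 17·cos44.6° − 1·1.826 = 10.3; c'Δl = 4.93; W sinα = 11.9
Σc'Δl = 34.3 kN/m; ΣN' = 230.4 kN/m; ΣW sinα = 121.3 kN/m
Resisting = 34.3 + 230.4·tan30.0° = 34.3 + 133.0 = 167.3 kN/m
FS = 167.3 / 121.3 = 1.380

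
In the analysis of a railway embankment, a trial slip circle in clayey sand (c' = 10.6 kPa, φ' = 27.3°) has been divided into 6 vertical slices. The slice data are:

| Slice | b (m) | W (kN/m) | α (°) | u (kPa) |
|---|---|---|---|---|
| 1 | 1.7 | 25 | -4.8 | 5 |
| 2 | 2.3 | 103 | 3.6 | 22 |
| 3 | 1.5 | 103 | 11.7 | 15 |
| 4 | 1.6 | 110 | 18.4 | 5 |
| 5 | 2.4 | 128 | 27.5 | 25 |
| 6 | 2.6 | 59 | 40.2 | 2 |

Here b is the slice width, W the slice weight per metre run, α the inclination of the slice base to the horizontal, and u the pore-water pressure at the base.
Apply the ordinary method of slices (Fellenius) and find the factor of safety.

FS = 1.97

Ordinary method of slices: FS = Σ[c'·Δl_i + (W_i cosα_i − u_i·Δl_i)·tanφ'] / Σ W_i sinα_i, with Δl_i = b_i / cosα_i.
Slice 1: Δl = 1.7/cos(-4.8°) = 1.706 m; N'_1 = 25·cos(-4.8°) − 5·1.706 = 16.4; c'Δl = 18.08; W sinα = -2.1
Slice 2: Δl = 2.3/cos3.6° = 2.305 m; N'_2 = 103·cos3.6° − 22·2.305 = 52.1; c'Δl = 24.43; W sinα = 6.5
Slice 3: Δl = 1.5/cos11.7° = 1.532 m; N'_3 = 103·cos11.7° − 15·1.532 = 77.9; c'Δl = 16.24; W sinα = 20.9
Slice 4: Δl = 1.6/cos18.4° = 1.686 m; N'_4 = 110·cos18.4° − 5·1.686 = 95.9; c'Δl = 17.87; W sinα = 34.7
Slice 5: Δl = 2.4/cos27.5° = 2.706 m; N'_5 = 128·cos27.5° − 25·2.706 = 45.9; c'Δl = 28.68; W sinα = 59.1
Slice 6: Δl = 2.6/cos40.2° = 3.404 m; N'_6 = 59·cos40.2° − 2·3.404 = 38.3; c'Δl = 36.08; W sinα = 38.1
Σc'Δl = 141.4 kN/m; ΣN' = 326.5 kN/m; ΣW sinα = 157.2 kN/m
Resisting = 141.4 + 326.5·tan27.3° = 141.4 + 168.5 = 309.9 kN/m
FS = 309.9 / 157.2 = 1.972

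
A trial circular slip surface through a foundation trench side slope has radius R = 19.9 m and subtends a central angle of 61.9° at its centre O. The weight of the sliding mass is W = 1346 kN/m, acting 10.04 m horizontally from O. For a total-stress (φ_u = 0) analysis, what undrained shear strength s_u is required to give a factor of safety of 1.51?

s_u = 47.7 kPa

FS = s_u·L_a·R / (W·d), so s_u = FS·W·d / (L_a·R).
Arc length L_a = R·θ = 19.9·(61.9°·π/180) = 19.9·1.0804 = 21.50 m
s_u = 1.51·1346·10.04 / (21.50·19.9) = 20405.9 / 427.83 = 47.70 kPa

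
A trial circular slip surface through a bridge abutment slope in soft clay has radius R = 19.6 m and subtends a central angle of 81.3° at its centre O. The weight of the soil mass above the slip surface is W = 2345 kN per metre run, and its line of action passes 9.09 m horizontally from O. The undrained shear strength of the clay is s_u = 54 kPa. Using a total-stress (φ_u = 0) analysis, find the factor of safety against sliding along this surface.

FS = 1.38

Taking moments about the centre O, the resisting moment is provided by the undrained shear strength acting along the arc:
Arc length L_a = R·θ = 19.6·(81.3°·π/180) = 19.6·1.4190 = 27.81 m
M_R = s_u·L_a·R = 54·27.81·19.6 = 29435.7 kN·m/m
M_D = W·d = 2345·9.09 = 21316.0 kN·m/m
FS = M_R / M_D = 29435.7 / 21316.0 = 1.381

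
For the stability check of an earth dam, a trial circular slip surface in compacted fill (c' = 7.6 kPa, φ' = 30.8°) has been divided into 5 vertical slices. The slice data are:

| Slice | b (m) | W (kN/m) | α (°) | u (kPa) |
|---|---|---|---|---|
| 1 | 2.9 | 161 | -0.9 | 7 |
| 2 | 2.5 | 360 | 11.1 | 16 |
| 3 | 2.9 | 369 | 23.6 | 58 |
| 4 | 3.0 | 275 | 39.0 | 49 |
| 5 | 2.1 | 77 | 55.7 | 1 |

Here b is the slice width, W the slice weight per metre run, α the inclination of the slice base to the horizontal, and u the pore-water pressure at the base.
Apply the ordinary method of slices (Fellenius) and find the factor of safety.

FS = 1.16

Ordinary method of slices: FS = Σ[c'·Δl_i + (W_i cosα_i − u_i·Δl_i)·tanφ'] / Σ W_i sinα_i, with Δl_i = b_i / cosα_i.
Slice 1: Δl = 2.9/cos(-0.9°) = 2.900 m; N'_1 = 161·cos(-0.9°) − 7·2.900 = 140.7; c'Δl = 22.04; W sinα = -2.5
Slice 2: Δl = 2.5/cos11.1° = 2.548 m; N'_2 = 360·cos11.1° − 16·2.548 = 312.5; c'Δl = 19.36; W sinα = 69.3
Slice 3: Δl = 2.9/cos23.6° = 3.165 m; N'_3 = 369·cos23.6° − 58·3.165 = 154.6; c'Δl = 24.05; W sinα = 147.7
Slice 4: Δl = 3.0/cos39.0° = 3.860 m; N'_4 = 275·cos39.0° − 49·3.860 = 24.6; c'Δl = 29.34; W sinα = 173.1
Slice 5: Δl = 2.1/cos55.7° = 3.727 m; N'_5 = 77·cos55.7° − 1·3.727 = 39.7; c'Δl = 28.32; W sinα = 63.6
Σc'Δl = 123.1 kN/m; ΣN' = 672.0 kN/m; ΣW sinα = 451.2 kN/m
Resisting = 123.1 + 672.0·tan30.8° = 123.1 + 400.6 = 523.7 kN/m
FS = 523.7 / 451.2 = 1.161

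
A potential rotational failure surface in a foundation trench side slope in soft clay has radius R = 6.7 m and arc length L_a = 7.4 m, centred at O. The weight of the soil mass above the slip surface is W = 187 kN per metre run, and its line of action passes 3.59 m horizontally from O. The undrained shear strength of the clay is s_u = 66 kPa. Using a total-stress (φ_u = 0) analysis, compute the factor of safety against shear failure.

Taking moments about the centre O, the resisting moment is provided by the undrained shear strength acting along the arc:
M_R = s_u·L_a·R = 66·7.40·6.7 = 3272.3 kN·m/m
M_D = W·d = 187·3.59 = 671.3 kN·m/m
FS = M_R / M_D = 3272.3 / 671.3 = 4.874

FS = 4.87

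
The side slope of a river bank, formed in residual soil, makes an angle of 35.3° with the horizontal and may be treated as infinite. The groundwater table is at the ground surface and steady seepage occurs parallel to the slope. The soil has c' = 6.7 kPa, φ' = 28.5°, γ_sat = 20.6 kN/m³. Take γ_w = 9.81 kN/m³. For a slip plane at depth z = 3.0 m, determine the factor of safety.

With seepage parallel to the slope and the water table at the surface, the effective normal stress on the slip plane uses the buoyant unit weight γ' = γ_sat − γ_w while the driving shear stress uses γ_sat:
FS = [c' + γ' z cos²β tanφ'] / [γ_sat z sinβ cosβ]
γ' = 20.6 − 9.81 = 10.79 kN/m³
Numerator = 6.7 + 10.79·3.0·cos²35.3°·tan28.5° = 6.7 + 10.79·3.0·0.6661·0.5430 = 18.407 kPa
Denominator = 20.6·3.0·sin35.3°·cos35.3° = 20.6·3.0·0.5779·0.8161 = 29.146 kPa
FS = 18.407 / 29.146 = 0.632

FS = 0.63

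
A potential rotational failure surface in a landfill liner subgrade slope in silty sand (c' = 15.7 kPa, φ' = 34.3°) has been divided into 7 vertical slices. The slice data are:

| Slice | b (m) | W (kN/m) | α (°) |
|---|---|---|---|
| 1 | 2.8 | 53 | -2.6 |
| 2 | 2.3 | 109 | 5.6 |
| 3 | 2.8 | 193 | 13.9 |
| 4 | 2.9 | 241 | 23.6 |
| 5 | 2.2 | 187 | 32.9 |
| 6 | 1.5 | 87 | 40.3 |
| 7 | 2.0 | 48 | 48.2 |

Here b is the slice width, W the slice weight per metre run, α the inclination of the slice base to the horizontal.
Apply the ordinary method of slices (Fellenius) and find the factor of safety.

FS = 2.49

Ordinary method of slices: FS = Σ[c'·Δl_i + (W_i cosα_i)·tanφ'] / Σ W_i sinα_i, with Δl_i = b_i / cosα_i.
Slice 1: Δl = 2.8/cos(-2.6°) = 2.803 m; N'_1 = 53·cos(-2.6°) = 52.9; c'Δl = 44.01; W sinα = -2.4
Slice 2: Δl = 2.3/cos5.6° = 2.311 m; N'_2 = 109·cos5.6° = 108.5; c'Δl = 36.28; W sinα = 10.6
Slice 3: Δl = 2.8/cos13.9° = 2.884 m; N'_3 = 193·cos13.9° = 187.3; c'Δl = 45.29; W sinα = 46.4
Slice 4: Δl = 2.9/cos23.6° = 3.165 m; N'_4 = 241·cos23.6° = 220.8; c'Δl = 49.69; W sinα = 96.5
Slice 5: Δl = 2.2/cos32.9° = 2.620 m; N'_5 = 187·cos32.9° = 157.0; c'Δl = 41.14; W sinα = 101.6
Slice 6: Δl = 1.5/cos40.3° = 1.967 m; N'_6 = 87·cos40.3° = 66.4; c'Δl = 30.88; W sinα = 56.3
Slice 7: Δl = 2.0/cos48.2° = 3.001 m; N'_7 = 48·cos48.2° = 32.0; c'Δl = 47.11; W sinα = 35.8
Σc'Δl = 294.4 kN/m; ΣN' = 825.0 kN/m; ΣW sinα = 344.7 kN/m
Resisting = 294.4 + 825.0·tan34.3° = 294.4 + 562.8 = 857.1 kN/m
FS = 857.1 / 344.7 = 2.487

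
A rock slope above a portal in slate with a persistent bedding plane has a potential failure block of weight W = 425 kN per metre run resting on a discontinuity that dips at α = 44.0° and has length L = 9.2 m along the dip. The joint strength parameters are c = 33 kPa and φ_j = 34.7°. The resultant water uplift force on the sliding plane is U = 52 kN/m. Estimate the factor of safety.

Resolving the block weight along and normal to the plane and applying the Mohr–Coulomb strength on the joint:
N' = W cosα − U = 425·cos44.0° − 52 = 253.7 kN/m
Driving force T = W sinα = 425·sin44.0° = 295.2 kN/m
Resisting force R = c·L + N'·tanφ_j = 33·9.2 + 253.7·tan34.7° = 303.6 + 175.7 = 479.3 kN/m
FS = R / T = 479.3 / 295.2 = 1.623

FS = 1.62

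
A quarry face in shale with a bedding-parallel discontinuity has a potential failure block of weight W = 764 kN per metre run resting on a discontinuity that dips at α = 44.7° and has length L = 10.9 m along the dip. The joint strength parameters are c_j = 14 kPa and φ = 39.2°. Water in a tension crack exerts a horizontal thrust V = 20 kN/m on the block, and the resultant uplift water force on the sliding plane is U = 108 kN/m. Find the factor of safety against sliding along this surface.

FS = 0.90

Resolving the block weight along and normal to the plane and applying the Mohr–Coulomb strength on the joint:
N' = W cosα − U − V sinα = 764·cos44.7° − 108 − 20·sin44.7° = 421.0 kN/m
Driving force T = W sinα + V cosα = 764·sin44.7° + 20·cos44.7° = 551.6 kN/m
Resisting force R = c_j·L + N'·tanφ = 14·10.9 + 421.0·tan39.2° = 152.6 + 343.3 = 495.9 kN/m
FS = R / T = 495.9 / 551.6 = 0.899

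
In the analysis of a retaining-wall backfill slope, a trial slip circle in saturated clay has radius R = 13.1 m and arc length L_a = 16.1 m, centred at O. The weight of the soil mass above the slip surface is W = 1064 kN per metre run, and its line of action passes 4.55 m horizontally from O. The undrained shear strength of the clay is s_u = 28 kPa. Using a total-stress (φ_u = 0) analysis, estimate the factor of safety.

FS = 1.22

Taking moments about the centre O, the resisting moment is provided by the undrained shear strength acting along the arc:
M_R = s_u·L_a·R = 28·16.10·13.1 = 5905.5 kN·m/m
M_D = W·d = 1064·4.55 = 4841.2 kN·m/m
FS = M_R / M_D = 5905.5 / 4841.2 = 1.220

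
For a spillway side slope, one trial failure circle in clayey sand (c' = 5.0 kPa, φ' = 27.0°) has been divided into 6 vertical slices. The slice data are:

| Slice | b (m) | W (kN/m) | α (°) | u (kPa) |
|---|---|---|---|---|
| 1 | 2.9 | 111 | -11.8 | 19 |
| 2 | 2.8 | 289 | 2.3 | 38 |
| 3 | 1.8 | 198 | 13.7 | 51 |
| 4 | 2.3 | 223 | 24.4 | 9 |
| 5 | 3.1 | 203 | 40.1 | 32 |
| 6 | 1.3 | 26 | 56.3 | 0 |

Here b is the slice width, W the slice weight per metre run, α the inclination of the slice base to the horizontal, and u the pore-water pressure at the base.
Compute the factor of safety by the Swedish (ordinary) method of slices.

FS = 1.30

Ordinary method of slices: FS = Σ[c'·Δl_i + (W_i cosα_i − u_i·Δl_i)·tanφ'] / Σ W_i sinα_i, with Δl_i = b_i / cosα_i.
Slice 1: Δl = 2.9/cos(-11.8°) = 2.963 m; N'_1 = 111·cos(-11.8°) − 19·2.963 = 52.4; c'Δl = 14.81; W sinα = -22.7
Slice 2: Δl = 2.8/cos2.3° = 2.802 m; N'_2 = 289·cos2.3° − 38·2.802 = 182.3; c'Δl = 14.01; W sinα = 11.6
Slice 3: Δl = 1.8/cos13.7° = 1.853 m; N'_3 = 198·cos13.7° − 51·1.853 = 97.9; c'Δl = 9.26; W sinα = 46.9
Slice 4: Δl = 2.3/cos24.4° = 2.526 m; N'_4 = 223·cos24.4° − 9·2.526 = 180.4; c'Δl = 12.63; W sinα = 92.1
Slice 5: Δl = 3.1/cos40.1° = 4.053 m; N'_5 = 203·cos40.1° − 32·4.053 = 25.6; c'Δl = 20.26; W sinα = 130.8
Slice 6: Δl = 1.3/cos56.3° = 2.343 m; N'_6 = 26·cos56.3° − 0·2.343 = 14.4; c'Δl = 11.71; W sinα = 21.6
Σc'Δl = 82.7 kN/m; ΣN' = 552.9 kN/m; ΣW sinα = 280.3 kN/m
Resisting = 82.7 + 552.9·tan27.0° = 82.7 + 281.7 = 364.4 kN/m
FS = 364.4 / 280.3 = 1.300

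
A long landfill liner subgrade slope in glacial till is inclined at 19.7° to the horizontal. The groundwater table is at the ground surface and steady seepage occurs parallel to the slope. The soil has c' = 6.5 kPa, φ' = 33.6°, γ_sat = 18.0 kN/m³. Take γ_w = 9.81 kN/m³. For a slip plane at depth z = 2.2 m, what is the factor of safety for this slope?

With seepage parallel to the slope and the water table at the surface, the effective normal stress on the slip plane uses the buoyant unit weight γ' = γ_sat − γ_w while the driving shear stress uses γ_sat:
FS = [c' + γ' z cos²β tanφ'] / [γ_sat z sinβ cosβ]
γ' = 18.0 − 9.81 = 8.19 kN/m³
Numerator = 6.5 + 8.19·2.2·cos²19.7°·tan33.6° = 6.5 + 8.19·2.2·0.8864·0.6644 = 17.111 kPa
Denominator = 18.0·2.2·sin19.7°·cos19.7° = 18.0·2.2·0.3371·0.9415 = 12.568 kPa
FS = 17.111 / 12.568 = 1.361

FS = 1.36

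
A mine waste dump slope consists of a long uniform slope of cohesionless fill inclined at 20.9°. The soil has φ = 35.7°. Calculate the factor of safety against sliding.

FS = 1.88

For a dry cohesionless infinite slope the factor of safety is FS = tanφ / tanβ.
FS = tan35.7° / tan20.9° = 0.7186 / 0.3819 = 1.882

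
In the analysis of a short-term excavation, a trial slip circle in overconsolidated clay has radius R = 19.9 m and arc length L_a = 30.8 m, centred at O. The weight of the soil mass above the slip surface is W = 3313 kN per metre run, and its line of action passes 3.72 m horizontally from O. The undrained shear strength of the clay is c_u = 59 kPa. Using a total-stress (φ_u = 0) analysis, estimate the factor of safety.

Taking moments about the centre O, the resisting moment is provided by the undrained shear strength acting along the arc:
M_R = c_u·L_a·R = 59·30.80·19.9 = 36162.3 kN·m/m
M_D = W·d = 3313·3.72 = 12324.4 kN·m/m
FS = M_R / M_D = 36162.3 / 12324.4 = 2.934

FS = 2.93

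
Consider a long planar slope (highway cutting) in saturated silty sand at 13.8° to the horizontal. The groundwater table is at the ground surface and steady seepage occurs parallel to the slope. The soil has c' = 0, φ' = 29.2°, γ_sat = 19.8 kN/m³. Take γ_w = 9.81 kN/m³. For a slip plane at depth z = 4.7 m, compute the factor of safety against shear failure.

FS = 1.15

With seepage parallel to the slope and the water table at the surface, the effective normal stress on the slip plane uses the buoyant unit weight γ' = γ_sat − γ_w while the driving shear stress uses γ_sat:
FS = [c' + γ' z cos²β tanφ'] / [γ_sat z sinβ cosβ]
(For c' = 0 this reduces to FS = (γ'/γ_sat)·tanφ'/tanβ.)
γ' = 19.8 − 9.81 = 9.99 kN/m³
Numerator = 0.0 + 9.99·4.7·cos²13.8°·tan29.2° = 0.0 + 9.99·4.7·0.9431·0.5589 = 24.748 kPa
Denominator = 19.8·4.7·sin13.8°·cos13.8° = 19.8·4.7·0.2385·0.9711 = 21.557 kPa
FS = 24.748 / 21.557 = 1.148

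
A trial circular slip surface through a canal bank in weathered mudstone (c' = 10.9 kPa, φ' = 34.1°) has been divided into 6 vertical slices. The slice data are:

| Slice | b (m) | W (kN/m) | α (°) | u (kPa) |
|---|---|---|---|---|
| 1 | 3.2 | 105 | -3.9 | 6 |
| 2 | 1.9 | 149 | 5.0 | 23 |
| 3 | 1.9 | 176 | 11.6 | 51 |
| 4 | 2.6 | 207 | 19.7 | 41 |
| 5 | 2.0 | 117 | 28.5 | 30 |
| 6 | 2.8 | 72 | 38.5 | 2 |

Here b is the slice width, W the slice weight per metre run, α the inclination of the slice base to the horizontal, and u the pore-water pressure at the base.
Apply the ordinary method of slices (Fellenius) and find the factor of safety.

Ordinary method of slices: FS = Σ[c'·Δl_i + (W_i cosα_i − u_i·Δl_i)·tanφ'] / Σ W_i sinα_i, with Δl_i = b_i / cosα_i.
Slice 1: Δl = 3.2/cos(-3.9°) = 3.207 m; N'_1 = 105·cos(-3.9°) − 6·3.207 = 85.5; c'Δl = 34.96; W sinα = -7.1
Slice 2: Δl = 1.9/cos5.0° = 1.907 m; N'_2 = 149·cos5.0° − 23·1.907 = 104.6; c'Δl = 20.79; W sinα = 13.0
Slice 3: Δl = 1.9/cos11.6° = 1.940 m; N'_3 = 176·cos11.6° − 51·1.940 = 73.5; c'Δl = 21.14; W sinα = 35.4
Slice 4: Δl = 2.6/cos19.7° = 2.762 m; N'_4 = 207·cos19.7° − 41·2.762 = 81.7; c'Δl = 30.10; W sinα = 69.8
Slice 5: Δl = 2.0/cos28.5° = 2.276 m; N'_5 = 117·cos28.5° − 30·2.276 = 34.5; c'Δl = 24.81; W sinα = 55.8
Slice 6: Δl = 2.8/cos38.5° = 3.578 m; N'_6 = 72·cos38.5° − 2·3.578 = 49.2; c'Δl = 39.00; W sinα = 44.8
Σc'Δl = 170.8 kN/m; ΣN' = 429.0 kN/m; ΣW sinα = 211.7 kN/m
Resisting = 170.8 + 429.0·tan34.1° = 170.8 + 290.4 = 461.2 kN/m
FS = 461.2 / 211.7 = 2.179

FS = 2.18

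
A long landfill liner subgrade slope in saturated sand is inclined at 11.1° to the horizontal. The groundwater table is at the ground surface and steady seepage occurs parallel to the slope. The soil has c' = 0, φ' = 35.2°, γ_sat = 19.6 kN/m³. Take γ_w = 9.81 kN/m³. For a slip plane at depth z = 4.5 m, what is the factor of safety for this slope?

FS = 1.80

With seepage parallel to the slope and the water table at the surface, the effective normal stress on the slip plane uses the buoyant unit weight γ' = γ_sat − γ_w while the driving shear stress uses γ_sat:
FS = [c' + γ' z cos²β tanφ'] / [γ_sat z sinβ cosβ]
(For c' = 0 this reduces to FS = (γ'/γ_sat)·tanφ'/tanβ.)
γ' = 19.6 − 9.81 = 9.79 kN/m³
Numerator = 0.0 + 9.79·4.5·cos²11.1°·tan35.2° = 0.0 + 9.79·4.5·0.9629·0.7054 = 29.926 kPa
Denominator = 19.6·4.5·sin11.1°·cos11.1° = 19.6·4.5·0.1925·0.9813 = 16.663 kPa
FS = 29.926 / 16.663 = 1.796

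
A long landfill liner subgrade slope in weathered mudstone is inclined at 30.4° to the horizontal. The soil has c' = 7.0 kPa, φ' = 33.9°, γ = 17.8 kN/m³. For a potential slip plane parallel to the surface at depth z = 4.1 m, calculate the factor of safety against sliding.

For an infinite slope with a slip plane parallel to the surface (no pore pressure): FS = [c' + γz cos²β tanφ'] / [γz sinβ cosβ].
γz = 17.8·4.1 = 72.98 kN/m²
Numerator = 7.0 + 72.98·cos²30.4°·tan33.9° = 7.0 + 72.98·0.7439·0.6720 = 43.483 kPa
Denominator = 72.98·sin30.4°·cos30.4° = 72.98·0.5060·0.8625 = 31.853 kPa
FS = 43.483 / 31.853 = 1.365

FS = 1.37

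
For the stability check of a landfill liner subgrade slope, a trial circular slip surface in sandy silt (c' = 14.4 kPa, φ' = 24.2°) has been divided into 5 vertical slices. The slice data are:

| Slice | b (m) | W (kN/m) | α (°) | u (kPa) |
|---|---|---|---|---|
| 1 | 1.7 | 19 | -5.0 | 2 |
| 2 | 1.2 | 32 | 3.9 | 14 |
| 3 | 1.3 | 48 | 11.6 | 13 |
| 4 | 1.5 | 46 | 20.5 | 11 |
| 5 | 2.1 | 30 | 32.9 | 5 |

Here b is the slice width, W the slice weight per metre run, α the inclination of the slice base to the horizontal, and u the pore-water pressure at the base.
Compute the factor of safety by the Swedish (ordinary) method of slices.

FS = 3.86

Ordinary method of slices: FS = Σ[c'·Δl_i + (W_i cosα_i − u_i·Δl_i)·tanφ'] / Σ W_i sinα_i, with Δl_i = b_i / cosα_i.
Slice 1: Δl = 1.7/cos(-5.0°) = 1.706 m; N'_1 = 19·cos(-5.0°) − 2·1.706 = 15.5; c'Δl = 24.57; W sinα = -1.7
Slice 2: Δl = 1.2/cos3.9° = 1.203 m; N'_2 = 32·cos3.9° − 14·1.203 = 15.1; c'Δl = 17.32; W sinα = 2.2
Slice 3: Δl = 1.3/cos11.6° = 1.327 m; N'_3 = 48·cos11.6° − 13·1.327 = 29.8; c'Δl = 19.11; W sinα = 9.7
Slice 4: Δl = 1.5/cos20.5° = 1.601 m; N'_4 = 46·cos20.5° − 11·1.601 = 25.5; c'Δl = 23.06; W sinα = 16.1
Slice 5: Δl = 2.1/cos32.9° = 2.501 m; N'_5 = 30·cos32.9° − 5·2.501 = 12.7; c'Δl = 36.02; W sinα = 16.3
Σc'Δl = 120.1 kN/m; ΣN' = 98.5 kN/m; ΣW sinα = 42.6 kN/m
Resisting = 120.1 + 98.5·tan24.2° = 120.1 + 44.3 = 164.4 kN/m
FS = 164.4 / 42.6 = 3.860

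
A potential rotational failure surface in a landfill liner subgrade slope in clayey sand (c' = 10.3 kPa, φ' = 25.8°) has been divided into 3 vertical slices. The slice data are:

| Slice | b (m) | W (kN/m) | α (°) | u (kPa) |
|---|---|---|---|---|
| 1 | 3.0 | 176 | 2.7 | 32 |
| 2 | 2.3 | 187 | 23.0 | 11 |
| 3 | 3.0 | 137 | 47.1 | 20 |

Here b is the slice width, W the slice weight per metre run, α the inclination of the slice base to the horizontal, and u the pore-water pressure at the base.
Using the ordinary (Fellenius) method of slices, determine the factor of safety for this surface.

Ordinary method of slices: FS = Σ[c'·Δl_i + (W_i cosα_i − u_i·Δl_i)·tanφ'] / Σ W_i sinα_i, with Δl_i = b_i / cosα_i.
Slice 1: Δl = 3.0/cos2.7° = 3.003 m; N'_1 = 176·cos2.7° − 32·3.003 = 79.7; c'Δl = 30.93; W sinα = 8.3
Slice 2: Δl = 2.3/cos23.0° = 2.499 m; N'_2 = 187·cos23.0° − 11·2.499 = 144.6; c'Δl = 25.74; W sinα = 73.1
Slice 3: Δl = 3.0/cos47.1° = 4.407 m; N'_3 = 137·cos47.1° − 20·4.407 = 5.1; c'Δl = 45.39; W sinα = 100.4
Σc'Δl = 102.1 kN/m; ΣN' = 229.5 kN/m; ΣW sinα = 181.7 kN/m
Resisting = 102.1 + 229.5·tan25.8° = 102.1 + 110.9 = 213.0 kN/m
FS = 213.0 / 181.7 = 1.172

FS = 1.17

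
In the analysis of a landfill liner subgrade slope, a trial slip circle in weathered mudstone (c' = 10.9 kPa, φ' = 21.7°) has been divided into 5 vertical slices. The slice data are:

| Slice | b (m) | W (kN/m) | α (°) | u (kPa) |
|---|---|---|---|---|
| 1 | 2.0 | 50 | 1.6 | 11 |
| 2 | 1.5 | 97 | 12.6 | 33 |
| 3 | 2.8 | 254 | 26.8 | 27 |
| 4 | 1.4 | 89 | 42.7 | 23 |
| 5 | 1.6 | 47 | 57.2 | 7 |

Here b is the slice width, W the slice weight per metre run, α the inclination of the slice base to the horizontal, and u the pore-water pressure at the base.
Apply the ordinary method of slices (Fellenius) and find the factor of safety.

FS = 0.93

Ordinary method of slices: FS = Σ[c'·Δl_i + (W_i cosα_i − u_i·Δl_i)·tanφ'] / Σ W_i sinα_i, with Δl_i = b_i / cosα_i.
Slice 1: Δl = 2.0/cos1.6° = 2.001 m; N'_1 = 50·cos1.6° − 11·2.001 = 28.0; c'Δl = 21.81; W sinα = 1.4
Slice 2: Δl = 1.5/cos12.6° = 1.537 m; N'_2 = 97·cos12.6° − 33·1.537 = 43.9; c'Δl = 16.75; W sinα = 21.2
Slice 3: Δl = 2.8/cos26.8° = 3.137 m; N'_3 = 254·cos26.8° − 27·3.137 = 142.0; c'Δl = 34.19; W sinα = 114.5
Slice 4: Δl = 1.4/cos42.7° = 1.905 m; N'_4 = 89·cos42.7° − 23·1.905 = 21.6; c'Δl = 20.76; W sinα = 60.4
Slice 5: Δl = 1.6/cos57.2° = 2.954 m; N'_5 = 47·cos57.2° − 7·2.954 = 4.8; c'Δl = 32.19; W sinα = 39.5
Σc'Δl = 125.7 kN/m; ΣN' = 240.3 kN/m; ΣW sinα = 236.9 kN/m
Resisting = 125.7 + 240.3·tan21.7° = 125.7 + 95.6 = 221.3 kN/m
FS = 221.3 / 236.9 = 0.934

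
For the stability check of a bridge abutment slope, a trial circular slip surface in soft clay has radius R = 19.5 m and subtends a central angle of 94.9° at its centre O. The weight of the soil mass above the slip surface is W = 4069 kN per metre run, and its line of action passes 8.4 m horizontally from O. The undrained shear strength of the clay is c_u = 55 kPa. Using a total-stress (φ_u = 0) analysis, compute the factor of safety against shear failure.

FS = 1.01

Taking moments about the centre O, the resisting moment is provided by the undrained shear strength acting along the arc:
Arc length L_a = R·θ = 19.5·(94.9°·π/180) = 19.5·1.6563 = 32.30 m
M_R = c_u·L_a·R = 55·32.30·19.5 = 34639.8 kN·m/m
M_D = W·d = 4069·8.4 = 34179.6 kN·m/m
FS = M_R / M_D = 34639.8 / 34179.6 = 1.013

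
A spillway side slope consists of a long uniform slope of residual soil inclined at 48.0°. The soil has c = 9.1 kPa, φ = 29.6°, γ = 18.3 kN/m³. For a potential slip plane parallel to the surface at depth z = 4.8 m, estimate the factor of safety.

For an infinite slope with a slip plane parallel to the surface (no pore pressure): FS = [c + γz cos²β tanφ] / [γz sinβ cosβ].
γz = 18.3·4.8 = 87.84 kN/m²
Numerator = 9.1 + 87.84·cos²48.0°·tan29.6° = 9.1 + 87.84·0.4477·0.5681 = 31.442 kPa
Denominator = 87.84·sin48.0°·cos48.0° = 87.84·0.7431·0.6691 = 43.679 kPa
FS = 31.442 / 43.679 = 0.720

FS = 0.72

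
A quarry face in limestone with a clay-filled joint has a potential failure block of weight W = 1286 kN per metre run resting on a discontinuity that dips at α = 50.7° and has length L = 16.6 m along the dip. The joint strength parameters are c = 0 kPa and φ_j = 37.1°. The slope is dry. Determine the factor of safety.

Resolving the block weight along and normal to the plane and applying the Mohr–Coulomb strength on the joint:
N' = W cosα = 1286·cos50.7° = 814.5 kN/m
Driving force T = W sinα = 1286·sin50.7° = 995.2 kN/m
Resisting force R = c·L + N'·tanφ_j = 0·16.6 + 814.5·tan37.1° = 0.0 + 616.0 = 616.0 kN/m
FS = R / T = 616.0 / 995.2 = 0.619

FS = 0.62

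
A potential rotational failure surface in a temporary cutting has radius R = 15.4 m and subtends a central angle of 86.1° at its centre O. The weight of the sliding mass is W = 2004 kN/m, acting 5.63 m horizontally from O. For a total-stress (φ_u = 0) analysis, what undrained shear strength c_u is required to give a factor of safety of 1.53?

FS = c_u·L_a·R / (W·d), so c_u = FS·W·d / (L_a·R).
Arc length L_a = R·θ = 15.4·(86.1°·π/180) = 15.4·1.5027 = 23.14 m
c_u = 1.53·2004·5.63 / (23.14·15.4) = 17262.3 / 356.39 = 48.44 kPa

c_u = 48.4 kPa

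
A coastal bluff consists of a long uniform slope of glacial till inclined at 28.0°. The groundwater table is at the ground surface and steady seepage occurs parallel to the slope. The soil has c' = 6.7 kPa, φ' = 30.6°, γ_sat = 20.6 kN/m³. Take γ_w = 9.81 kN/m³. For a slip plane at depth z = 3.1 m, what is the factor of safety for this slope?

FS = 0.84

With seepage parallel to the slope and the water table at the surface, the effective normal stress on the slip plane uses the buoyant unit weight γ' = γ_sat − γ_w while the driving shear stress uses γ_sat:
FS = [c' + γ' z cos²β tanφ'] / [γ_sat z sinβ cosβ]
γ' = 20.6 − 9.81 = 10.79 kN/m³
Numerator = 6.7 + 10.79·3.1·cos²28.0°·tan30.6° = 6.7 + 10.79·3.1·0.7796·0.5914 = 22.122 kPa
Denominator = 20.6·3.1·sin28.0°·cos28.0° = 20.6·3.1·0.4695·0.8829 = 26.471 kPa
FS = 22.122 / 26.471 = 0.836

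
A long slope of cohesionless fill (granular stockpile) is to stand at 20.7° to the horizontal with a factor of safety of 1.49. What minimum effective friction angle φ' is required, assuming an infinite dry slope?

φ' = 29.4°

FS = tanφ'/tanβ ⇒ tanφ' = FS · tanβ = 1.49 · tan20.7° = 0.5630
φ' = arctan(0.5630) = 29.38°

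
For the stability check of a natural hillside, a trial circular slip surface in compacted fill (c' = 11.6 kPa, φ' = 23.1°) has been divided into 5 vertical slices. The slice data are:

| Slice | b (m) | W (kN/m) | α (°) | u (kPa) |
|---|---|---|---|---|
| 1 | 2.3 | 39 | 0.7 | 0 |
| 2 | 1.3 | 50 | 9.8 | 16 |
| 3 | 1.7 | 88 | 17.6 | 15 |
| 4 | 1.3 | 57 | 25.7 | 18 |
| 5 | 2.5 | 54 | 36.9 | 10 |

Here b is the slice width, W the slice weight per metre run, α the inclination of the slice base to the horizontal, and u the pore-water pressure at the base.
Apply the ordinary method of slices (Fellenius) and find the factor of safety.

Ordinary method of slices: FS = Σ[c'·Δl_i + (W_i cosα_i − u_i·Δl_i)·tanφ'] / Σ W_i sinα_i, with Δl_i = b_i / cosα_i.
Slice 1: Δl = 2.3/cos0.7° = 2.300 m; N'_1 = 39·cos0.7° − 0·2.300 = 39.0; c'Δl = 26.68; W sinα = 0.5
Slice 2: Δl = 1.3/cos9.8° = 1.319 m; N'_2 = 50·cos9.8° − 16·1.319 = 28.2; c'Δl = 15.30; W sinα = 8.5
Slice 3: Δl = 1.7/cos17.6° = 1.783 m; N'_3 = 88·cos17.6° − 15·1.783 = 57.1; c'Δl = 20.69; W sinα = 26.6
Slice 4: Δl = 1.3/cos25.7° = 1.443 m; N'_4 = 57·cos25.7° − 18·1.443 = 25.4; c'Δl = 16.74; W sinα = 24.7
Slice 5: Δl = 2.5/cos36.9° = 3.126 m; N'_5 = 54·cos36.9° − 10·3.126 = 11.9; c'Δl = 36.26; W sinα = 32.4
Σc'Δl = 115.7 kN/m; ΣN' = 161.6 kN/m; ΣW sinα = 92.7 kN/m
Resisting = 115.7 + 161.6·tan23.1° = 115.7 + 68.9 = 184.6 kN/m
FS = 184.6 / 92.7 = 1.991

FS = 1.99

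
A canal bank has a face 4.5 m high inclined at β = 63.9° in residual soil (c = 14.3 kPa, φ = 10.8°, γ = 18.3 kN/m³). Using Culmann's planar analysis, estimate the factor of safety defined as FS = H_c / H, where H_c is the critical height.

FS = 1.53

H_c = (4c/γ) · sinβ cosφ / [1 − cos(β − φ)]
    = (4·14.3/18.3) · sin63.9°·cos10.8° / [1 − cos53.1°]
    = 3.126 · 0.8821 / 0.3996 = 6.90 m
FS = H_c / H = 6.90 / 4.5 = 1.533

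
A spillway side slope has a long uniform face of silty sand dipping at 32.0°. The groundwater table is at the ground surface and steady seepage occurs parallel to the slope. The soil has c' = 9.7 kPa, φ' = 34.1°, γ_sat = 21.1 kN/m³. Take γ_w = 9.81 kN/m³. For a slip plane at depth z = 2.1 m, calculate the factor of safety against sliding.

FS = 1.07

With seepage parallel to the slope and the water table at the surface, the effective normal stress on the slip plane uses the buoyant unit weight γ' = γ_sat − γ_w while the driving shear stress uses γ_sat:
FS = [c' + γ' z cos²β tanφ'] / [γ_sat z sinβ cosβ]
γ' = 21.1 − 9.81 = 11.29 kN/m³
Numerator = 9.7 + 11.29·2.1·cos²32.0°·tan34.1° = 9.7 + 11.29·2.1·0.7192·0.6771 = 21.245 kPa
Denominator = 21.1·2.1·sin32.0°·cos32.0° = 21.1·2.1·0.5299·0.8480 = 19.913 kPa
FS = 21.245 / 19.913 = 1.067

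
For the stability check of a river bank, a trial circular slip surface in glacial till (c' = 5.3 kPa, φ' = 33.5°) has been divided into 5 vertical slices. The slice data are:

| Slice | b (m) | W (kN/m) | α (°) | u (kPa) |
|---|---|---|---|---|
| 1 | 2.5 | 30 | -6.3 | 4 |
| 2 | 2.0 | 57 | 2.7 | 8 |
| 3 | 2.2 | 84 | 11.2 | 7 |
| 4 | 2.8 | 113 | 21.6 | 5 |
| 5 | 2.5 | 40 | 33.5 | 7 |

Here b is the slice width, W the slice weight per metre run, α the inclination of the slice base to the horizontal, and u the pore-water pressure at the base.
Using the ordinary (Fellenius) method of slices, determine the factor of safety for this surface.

Ordinary method of slices: FS = Σ[c'·Δl_i + (W_i cosα_i − u_i·Δl_i)·tanφ'] / Σ W_i sinα_i, with Δl_i = b_i / cosα_i.
Slice 1: Δl = 2.5/cos(-6.3°) = 2.515 m; N'_1 = 30·cos(-6.3°) − 4·2.515 = 19.8; c'Δl = 13.33; W sinα = -3.3
Slice 2: Δl = 2.0/cos2.7° = 2.002 m; N'_2 = 57·cos2.7° − 8·2.002 = 40.9; c'Δl = 10.61; W sinα = 2.7
Slice 3: Δl = 2.2/cos11.2° = 2.243 m; N'_3 = 84·cos11.2° − 7·2.243 = 66.7; c'Δl = 11.89; W sinα = 16.3
Slice 4: Δl = 2.8/cos21.6° = 3.011 m; N'_4 = 113·cos21.6° − 5·3.011 = 90.0; c'Δl = 15.96; W sinα = 41.6
Slice 5: Δl = 2.5/cos33.5° = 2.998 m; N'_5 = 40·cos33.5° − 7·2.998 = 12.4; c'Δl = 15.89; W sinα = 22.1
Σc'Δl = 67.7 kN/m; ΣN' = 229.8 kN/m; ΣW sinα = 79.4 kN/m
Resisting = 67.7 + 229.8·tan33.5° = 67.7 + 152.1 = 219.8 kN/m
FS = 219.8 / 79.4 = 2.768

FS = 2.77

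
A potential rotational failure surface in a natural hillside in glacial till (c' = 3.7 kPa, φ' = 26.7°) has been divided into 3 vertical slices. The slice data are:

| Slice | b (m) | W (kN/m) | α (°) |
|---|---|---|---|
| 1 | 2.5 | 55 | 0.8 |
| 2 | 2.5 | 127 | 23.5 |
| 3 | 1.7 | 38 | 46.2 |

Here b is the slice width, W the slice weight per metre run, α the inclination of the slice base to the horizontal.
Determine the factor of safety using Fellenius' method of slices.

Ordinary method of slices: FS = Σ[c'·Δl_i + (W_i cosα_i)·tanφ'] / Σ W_i sinα_i, with Δl_i = b_i / cosα_i.
Slice 1: Δl = 2.5/cos0.8° = 2.500 m; N'_1 = 55·cos0.8° = 55.0; c'Δl = 9.25; W sinα = 0.8
Slice 2: Δl = 2.5/cos23.5° = 2.726 m; N'_2 = 127·cos23.5° = 116.5; c'Δl = 10.09; W sinα = 50.6
Slice 3: Δl = 1.7/cos46.2° = 2.456 m; N'_3 = 38·cos46.2° = 26.3; c'Δl = 9.09; W sinα = 27.4
Σc'Δl = 28.4 kN/m; ΣN' = 197.8 kN/m; ΣW sinα = 78.8 kN/m
Resisting = 28.4 + 197.8·tan26.7° = 28.4 + 99.5 = 127.9 kN/m
FS = 127.9 / 78.8 = 1.622

FS = 1.62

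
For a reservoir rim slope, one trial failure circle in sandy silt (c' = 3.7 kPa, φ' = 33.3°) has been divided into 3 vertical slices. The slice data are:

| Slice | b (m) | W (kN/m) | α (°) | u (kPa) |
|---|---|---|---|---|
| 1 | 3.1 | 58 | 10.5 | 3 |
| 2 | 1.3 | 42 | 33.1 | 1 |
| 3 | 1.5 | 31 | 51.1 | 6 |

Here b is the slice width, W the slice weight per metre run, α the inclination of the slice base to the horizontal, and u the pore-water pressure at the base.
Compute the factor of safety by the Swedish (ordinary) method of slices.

FS = 1.44

Ordinary method of slices: FS = Σ[c'·Δl_i + (W_i cosα_i − u_i·Δl_i)·tanφ'] / Σ W_i sinα_i, with Δl_i = b_i / cosα_i.
Slice 1: Δl = 3.1/cos10.5° = 3.153 m; N'_1 = 58·cos10.5° − 3·3.153 = 47.6; c'Δl = 11.67; W sinα = 10.6
Slice 2: Δl = 1.3/cos33.1° = 1.552 m; N'_2 = 42·cos33.1° − 1·1.552 = 33.6; c'Δl = 5.74; W sinα = 22.9
Slice 3: Δl = 1.5/cos51.1° = 2.389 m; N'_3 = 31·cos51.1° − 6·2.389 = 5.1; c'Δl = 8.84; W sinα = 24.1
Σc'Δl = 26.2 kN/m; ΣN' = 86.3 kN/m; ΣW sinα = 57.6 kN/m
Resisting = 26.2 + 86.3·tan33.3° = 26.2 + 56.7 = 83.0 kN/m
FS = 83.0 / 57.6 = 1.439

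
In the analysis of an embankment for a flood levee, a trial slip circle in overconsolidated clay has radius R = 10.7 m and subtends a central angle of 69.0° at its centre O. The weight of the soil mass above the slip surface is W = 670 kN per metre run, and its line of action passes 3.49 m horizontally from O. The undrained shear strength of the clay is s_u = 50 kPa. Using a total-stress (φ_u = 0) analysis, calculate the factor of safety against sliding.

Taking moments about the centre O, the resisting moment is provided by the undrained shear strength acting along the arc:
Arc length L_a = R·θ = 10.7·(69.0°·π/180) = 10.7·1.2043 = 12.89 m
M_R = s_u·L_a·R = 50·12.89·10.7 = 6893.9 kN·m/m
M_D = W·d = 670·3.49 = 2338.3 kN·m/m
FS = M_R / M_D = 6893.9 / 2338.3 = 2.948

FS = 2.95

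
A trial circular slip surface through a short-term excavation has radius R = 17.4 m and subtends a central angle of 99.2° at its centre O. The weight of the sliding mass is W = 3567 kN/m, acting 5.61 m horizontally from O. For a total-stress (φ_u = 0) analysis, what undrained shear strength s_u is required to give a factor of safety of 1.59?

FS = s_u·L_a·R / (W·d), so s_u = FS·W·d / (L_a·R).
Arc length L_a = R·θ = 17.4·(99.2°·π/180) = 17.4·1.7314 = 30.13 m
s_u = 1.59·3567·5.61 / (30.13·17.4) = 31817.3 / 524.19 = 60.70 kPa

s_u = 60.7 kPa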